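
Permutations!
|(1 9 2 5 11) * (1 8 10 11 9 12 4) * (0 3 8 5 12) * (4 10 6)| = 6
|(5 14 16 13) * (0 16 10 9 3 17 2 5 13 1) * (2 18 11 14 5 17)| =|(0 16 1)(2 17 18 11 14 10 9 3)| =24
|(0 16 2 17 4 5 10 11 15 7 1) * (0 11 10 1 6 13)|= 12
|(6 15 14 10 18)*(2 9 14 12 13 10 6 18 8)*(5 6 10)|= 5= |(18)(2 9 14 10 8)(5 6 15 12 13)|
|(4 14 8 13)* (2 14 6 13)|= |(2 14 8)(4 6 13)|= 3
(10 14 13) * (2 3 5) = [0, 1, 3, 5, 4, 2, 6, 7, 8, 9, 14, 11, 12, 10, 13] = (2 3 5)(10 14 13)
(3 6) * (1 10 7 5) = (1 10 7 5)(3 6) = [0, 10, 2, 6, 4, 1, 3, 5, 8, 9, 7]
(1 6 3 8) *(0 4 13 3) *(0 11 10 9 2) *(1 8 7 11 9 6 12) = (0 4 13 3 7 11 10 6 9 2)(1 12) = [4, 12, 0, 7, 13, 5, 9, 11, 8, 2, 6, 10, 1, 3]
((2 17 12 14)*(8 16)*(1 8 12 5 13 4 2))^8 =(1 12 8 14 16)(2 13 17 4 5) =((1 8 16 12 14)(2 17 5 13 4))^8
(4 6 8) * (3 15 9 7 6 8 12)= (3 15 9 7 6 12)(4 8)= [0, 1, 2, 15, 8, 5, 12, 6, 4, 7, 10, 11, 3, 13, 14, 9]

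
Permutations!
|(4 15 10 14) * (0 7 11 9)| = 4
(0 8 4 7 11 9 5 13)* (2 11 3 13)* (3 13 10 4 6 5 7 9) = [8, 1, 11, 10, 9, 2, 5, 13, 6, 7, 4, 3, 12, 0] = (0 8 6 5 2 11 3 10 4 9 7 13)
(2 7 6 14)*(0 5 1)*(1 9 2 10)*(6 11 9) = (0 5 6 14 10 1)(2 7 11 9) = [5, 0, 7, 3, 4, 6, 14, 11, 8, 2, 1, 9, 12, 13, 10]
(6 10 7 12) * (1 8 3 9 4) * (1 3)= (1 8)(3 9 4)(6 10 7 12)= [0, 8, 2, 9, 3, 5, 10, 12, 1, 4, 7, 11, 6]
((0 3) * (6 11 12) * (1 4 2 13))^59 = ((0 3)(1 4 2 13)(6 11 12))^59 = (0 3)(1 13 2 4)(6 12 11)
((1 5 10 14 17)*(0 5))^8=(0 10 17)(1 5 14)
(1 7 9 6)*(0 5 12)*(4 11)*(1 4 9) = (0 5 12)(1 7)(4 11 9 6) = [5, 7, 2, 3, 11, 12, 4, 1, 8, 6, 10, 9, 0]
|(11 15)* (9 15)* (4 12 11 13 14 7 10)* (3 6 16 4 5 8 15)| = 7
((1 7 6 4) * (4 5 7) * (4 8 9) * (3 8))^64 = (1 4 9 8 3)(5 7 6)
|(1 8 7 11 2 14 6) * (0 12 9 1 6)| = |(0 12 9 1 8 7 11 2 14)| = 9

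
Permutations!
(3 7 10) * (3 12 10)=(3 7)(10 12)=[0, 1, 2, 7, 4, 5, 6, 3, 8, 9, 12, 11, 10]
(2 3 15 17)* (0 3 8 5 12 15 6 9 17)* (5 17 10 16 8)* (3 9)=(0 9 10 16 8 17 2 5 12 15)(3 6)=[9, 1, 5, 6, 4, 12, 3, 7, 17, 10, 16, 11, 15, 13, 14, 0, 8, 2]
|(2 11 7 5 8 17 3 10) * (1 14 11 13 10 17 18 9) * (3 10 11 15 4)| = 15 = |(1 14 15 4 3 17 10 2 13 11 7 5 8 18 9)|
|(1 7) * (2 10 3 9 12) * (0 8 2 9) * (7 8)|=14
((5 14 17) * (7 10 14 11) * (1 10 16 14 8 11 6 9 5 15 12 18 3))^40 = (1 7 15)(3 11 17)(5 6 9)(8 14 18)(10 16 12)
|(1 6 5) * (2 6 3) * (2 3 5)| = 2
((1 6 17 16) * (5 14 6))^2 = ((1 5 14 6 17 16))^2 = (1 14 17)(5 6 16)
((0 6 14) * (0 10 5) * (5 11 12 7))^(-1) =(0 5 7 12 11 10 14 6)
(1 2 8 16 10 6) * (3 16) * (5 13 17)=(1 2 8 3 16 10 6)(5 13 17)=[0, 2, 8, 16, 4, 13, 1, 7, 3, 9, 6, 11, 12, 17, 14, 15, 10, 5]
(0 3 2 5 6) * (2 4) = (0 3 4 2 5 6) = [3, 1, 5, 4, 2, 6, 0]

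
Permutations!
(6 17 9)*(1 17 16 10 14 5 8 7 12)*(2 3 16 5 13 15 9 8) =(1 17 8 7 12)(2 3 16 10 14 13 15 9 6 5) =[0, 17, 3, 16, 4, 2, 5, 12, 7, 6, 14, 11, 1, 15, 13, 9, 10, 8]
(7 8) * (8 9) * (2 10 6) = [0, 1, 10, 3, 4, 5, 2, 9, 7, 8, 6] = (2 10 6)(7 9 8)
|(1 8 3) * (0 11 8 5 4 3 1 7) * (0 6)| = |(0 11 8 1 5 4 3 7 6)| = 9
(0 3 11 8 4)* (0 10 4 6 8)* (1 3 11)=(0 11)(1 3)(4 10)(6 8)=[11, 3, 2, 1, 10, 5, 8, 7, 6, 9, 4, 0]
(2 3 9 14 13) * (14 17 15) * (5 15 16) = (2 3 9 17 16 5 15 14 13) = [0, 1, 3, 9, 4, 15, 6, 7, 8, 17, 10, 11, 12, 2, 13, 14, 5, 16]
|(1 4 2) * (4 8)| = 4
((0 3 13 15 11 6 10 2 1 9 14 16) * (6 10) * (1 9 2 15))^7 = (0 16 14 9 2 1 13 3)(10 15 11)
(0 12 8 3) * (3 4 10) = (0 12 8 4 10 3) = [12, 1, 2, 0, 10, 5, 6, 7, 4, 9, 3, 11, 8]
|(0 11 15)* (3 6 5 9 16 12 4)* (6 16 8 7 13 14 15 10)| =|(0 11 10 6 5 9 8 7 13 14 15)(3 16 12 4)| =44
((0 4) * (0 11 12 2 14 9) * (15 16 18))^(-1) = (0 9 14 2 12 11 4)(15 18 16)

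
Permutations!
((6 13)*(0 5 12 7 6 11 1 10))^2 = ((0 5 12 7 6 13 11 1 10))^2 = (0 12 6 11 10 5 7 13 1)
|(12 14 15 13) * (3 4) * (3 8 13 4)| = 6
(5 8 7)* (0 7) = [7, 1, 2, 3, 4, 8, 6, 5, 0] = (0 7 5 8)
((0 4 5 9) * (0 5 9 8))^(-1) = (0 8 5 9 4)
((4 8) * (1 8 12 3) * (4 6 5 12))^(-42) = (12)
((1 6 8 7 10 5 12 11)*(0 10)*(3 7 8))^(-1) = ((0 10 5 12 11 1 6 3 7))^(-1) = (0 7 3 6 1 11 12 5 10)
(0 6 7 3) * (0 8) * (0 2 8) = (0 6 7 3)(2 8) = [6, 1, 8, 0, 4, 5, 7, 3, 2]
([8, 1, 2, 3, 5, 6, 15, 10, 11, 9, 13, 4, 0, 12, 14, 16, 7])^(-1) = (0 12 13 10 7 16 15 6 5 4 11 8)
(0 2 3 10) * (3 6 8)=(0 2 6 8 3 10)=[2, 1, 6, 10, 4, 5, 8, 7, 3, 9, 0]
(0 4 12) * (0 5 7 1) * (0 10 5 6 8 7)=(0 4 12 6 8 7 1 10 5)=[4, 10, 2, 3, 12, 0, 8, 1, 7, 9, 5, 11, 6]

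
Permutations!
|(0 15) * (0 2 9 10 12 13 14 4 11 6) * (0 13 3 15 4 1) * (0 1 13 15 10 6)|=|(0 4 11)(2 9 6 15)(3 10 12)(13 14)|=12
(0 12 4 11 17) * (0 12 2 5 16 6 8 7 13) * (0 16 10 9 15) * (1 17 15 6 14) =(0 2 5 10 9 6 8 7 13 16 14 1 17 12 4 11 15) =[2, 17, 5, 3, 11, 10, 8, 13, 7, 6, 9, 15, 4, 16, 1, 0, 14, 12]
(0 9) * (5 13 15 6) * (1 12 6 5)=(0 9)(1 12 6)(5 13 15)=[9, 12, 2, 3, 4, 13, 1, 7, 8, 0, 10, 11, 6, 15, 14, 5]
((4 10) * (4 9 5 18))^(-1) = (4 18 5 9 10)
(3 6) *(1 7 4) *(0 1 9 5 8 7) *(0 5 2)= [1, 5, 0, 6, 9, 8, 3, 4, 7, 2]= (0 1 5 8 7 4 9 2)(3 6)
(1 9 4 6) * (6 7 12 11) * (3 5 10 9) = (1 3 5 10 9 4 7 12 11 6) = [0, 3, 2, 5, 7, 10, 1, 12, 8, 4, 9, 6, 11]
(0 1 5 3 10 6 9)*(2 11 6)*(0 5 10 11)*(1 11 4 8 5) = (0 11 6 9 1 10 2)(3 4 8 5) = [11, 10, 0, 4, 8, 3, 9, 7, 5, 1, 2, 6]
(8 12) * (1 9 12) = (1 9 12 8) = [0, 9, 2, 3, 4, 5, 6, 7, 1, 12, 10, 11, 8]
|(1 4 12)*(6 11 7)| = |(1 4 12)(6 11 7)| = 3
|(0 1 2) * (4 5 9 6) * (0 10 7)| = 20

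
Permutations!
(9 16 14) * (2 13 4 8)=[0, 1, 13, 3, 8, 5, 6, 7, 2, 16, 10, 11, 12, 4, 9, 15, 14]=(2 13 4 8)(9 16 14)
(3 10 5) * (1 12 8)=(1 12 8)(3 10 5)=[0, 12, 2, 10, 4, 3, 6, 7, 1, 9, 5, 11, 8]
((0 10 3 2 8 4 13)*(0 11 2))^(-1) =(0 3 10)(2 11 13 4 8)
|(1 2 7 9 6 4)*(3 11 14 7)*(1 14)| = |(1 2 3 11)(4 14 7 9 6)| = 20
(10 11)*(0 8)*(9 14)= (0 8)(9 14)(10 11)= [8, 1, 2, 3, 4, 5, 6, 7, 0, 14, 11, 10, 12, 13, 9]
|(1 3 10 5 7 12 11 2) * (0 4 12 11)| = 21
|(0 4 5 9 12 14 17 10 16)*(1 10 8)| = 11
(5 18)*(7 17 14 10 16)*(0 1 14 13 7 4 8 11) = (0 1 14 10 16 4 8 11)(5 18)(7 17 13) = [1, 14, 2, 3, 8, 18, 6, 17, 11, 9, 16, 0, 12, 7, 10, 15, 4, 13, 5]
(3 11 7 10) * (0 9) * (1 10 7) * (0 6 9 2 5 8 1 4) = [2, 10, 5, 11, 0, 8, 9, 7, 1, 6, 3, 4] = (0 2 5 8 1 10 3 11 4)(6 9)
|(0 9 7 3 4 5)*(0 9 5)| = 6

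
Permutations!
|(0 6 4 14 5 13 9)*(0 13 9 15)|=|(0 6 4 14 5 9 13 15)|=8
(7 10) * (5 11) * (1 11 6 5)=(1 11)(5 6)(7 10)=[0, 11, 2, 3, 4, 6, 5, 10, 8, 9, 7, 1]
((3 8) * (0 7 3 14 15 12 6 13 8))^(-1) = (0 3 7)(6 12 15 14 8 13)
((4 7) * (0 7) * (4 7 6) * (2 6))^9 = (7)(0 2 6 4)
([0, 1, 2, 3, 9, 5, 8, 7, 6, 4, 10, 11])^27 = [0, 1, 2, 3, 9, 5, 8, 7, 6, 4, 10, 11]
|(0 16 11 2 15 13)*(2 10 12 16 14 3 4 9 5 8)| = 20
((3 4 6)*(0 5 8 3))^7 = ((0 5 8 3 4 6))^7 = (0 5 8 3 4 6)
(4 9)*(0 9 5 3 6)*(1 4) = (0 9 1 4 5 3 6) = [9, 4, 2, 6, 5, 3, 0, 7, 8, 1]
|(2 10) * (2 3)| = |(2 10 3)| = 3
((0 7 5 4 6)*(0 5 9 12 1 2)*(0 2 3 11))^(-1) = ((0 7 9 12 1 3 11)(4 6 5))^(-1) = (0 11 3 1 12 9 7)(4 5 6)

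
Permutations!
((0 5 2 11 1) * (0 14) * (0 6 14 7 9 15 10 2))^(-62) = (1 7 9 15 10 2 11)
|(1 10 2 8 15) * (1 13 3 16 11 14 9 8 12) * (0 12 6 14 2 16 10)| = 33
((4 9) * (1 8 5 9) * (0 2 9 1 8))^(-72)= (0 5 4 2 1 8 9)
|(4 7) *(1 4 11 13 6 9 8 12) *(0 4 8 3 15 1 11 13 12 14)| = 22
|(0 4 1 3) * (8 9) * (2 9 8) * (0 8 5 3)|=|(0 4 1)(2 9)(3 8 5)|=6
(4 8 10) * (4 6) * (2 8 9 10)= (2 8)(4 9 10 6)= [0, 1, 8, 3, 9, 5, 4, 7, 2, 10, 6]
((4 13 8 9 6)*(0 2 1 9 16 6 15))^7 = ((0 2 1 9 15)(4 13 8 16 6))^7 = (0 1 15 2 9)(4 8 6 13 16)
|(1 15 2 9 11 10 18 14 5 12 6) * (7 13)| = |(1 15 2 9 11 10 18 14 5 12 6)(7 13)| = 22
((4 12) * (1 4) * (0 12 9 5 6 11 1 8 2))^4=((0 12 8 2)(1 4 9 5 6 11))^4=(12)(1 6 9)(4 11 5)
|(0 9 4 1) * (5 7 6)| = 12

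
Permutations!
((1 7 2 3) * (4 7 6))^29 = (1 3 2 7 4 6)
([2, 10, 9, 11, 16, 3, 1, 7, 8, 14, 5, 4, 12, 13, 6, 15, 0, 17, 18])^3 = (18)(0 14 10 11)(1 3 16 9)(2 6 5 4)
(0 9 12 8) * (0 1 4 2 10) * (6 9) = [6, 4, 10, 3, 2, 5, 9, 7, 1, 12, 0, 11, 8] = (0 6 9 12 8 1 4 2 10)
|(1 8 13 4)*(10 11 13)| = 6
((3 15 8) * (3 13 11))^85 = ((3 15 8 13 11))^85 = (15)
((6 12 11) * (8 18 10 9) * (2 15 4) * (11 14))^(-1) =(2 4 15)(6 11 14 12)(8 9 10 18)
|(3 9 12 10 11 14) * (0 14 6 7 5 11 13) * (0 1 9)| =60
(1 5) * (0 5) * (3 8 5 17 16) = (0 17 16 3 8 5 1) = [17, 0, 2, 8, 4, 1, 6, 7, 5, 9, 10, 11, 12, 13, 14, 15, 3, 16]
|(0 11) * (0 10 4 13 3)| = 6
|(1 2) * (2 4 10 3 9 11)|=|(1 4 10 3 9 11 2)|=7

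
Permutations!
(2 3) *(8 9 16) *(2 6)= [0, 1, 3, 6, 4, 5, 2, 7, 9, 16, 10, 11, 12, 13, 14, 15, 8]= (2 3 6)(8 9 16)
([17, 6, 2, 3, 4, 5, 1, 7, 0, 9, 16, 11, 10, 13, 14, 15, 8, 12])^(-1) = [8, 6, 2, 3, 4, 5, 1, 7, 16, 9, 12, 11, 17, 13, 14, 15, 10, 0]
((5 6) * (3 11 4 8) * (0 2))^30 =((0 2)(3 11 4 8)(5 6))^30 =(3 4)(8 11)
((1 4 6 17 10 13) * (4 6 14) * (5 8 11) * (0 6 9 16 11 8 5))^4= (0 13 11 10 16 17 9 6 1)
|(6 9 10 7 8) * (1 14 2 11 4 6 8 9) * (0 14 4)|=12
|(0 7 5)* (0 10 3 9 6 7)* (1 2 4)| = |(1 2 4)(3 9 6 7 5 10)| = 6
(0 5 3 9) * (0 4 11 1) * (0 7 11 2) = (0 5 3 9 4 2)(1 7 11) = [5, 7, 0, 9, 2, 3, 6, 11, 8, 4, 10, 1]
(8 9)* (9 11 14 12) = (8 11 14 12 9) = [0, 1, 2, 3, 4, 5, 6, 7, 11, 8, 10, 14, 9, 13, 12]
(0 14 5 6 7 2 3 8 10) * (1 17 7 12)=[14, 17, 3, 8, 4, 6, 12, 2, 10, 9, 0, 11, 1, 13, 5, 15, 16, 7]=(0 14 5 6 12 1 17 7 2 3 8 10)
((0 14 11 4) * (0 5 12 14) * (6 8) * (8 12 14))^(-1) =((4 5 14 11)(6 12 8))^(-1) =(4 11 14 5)(6 8 12)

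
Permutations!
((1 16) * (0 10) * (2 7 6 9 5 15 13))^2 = ((0 10)(1 16)(2 7 6 9 5 15 13))^2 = (16)(2 6 5 13 7 9 15)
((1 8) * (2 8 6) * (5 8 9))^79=((1 6 2 9 5 8))^79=(1 6 2 9 5 8)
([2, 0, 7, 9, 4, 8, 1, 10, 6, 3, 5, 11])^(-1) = [1, 6, 0, 9, 4, 10, 8, 2, 5, 3, 7, 11]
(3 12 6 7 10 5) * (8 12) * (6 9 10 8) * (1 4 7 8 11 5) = (1 4 7 11 5 3 6 8 12 9 10) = [0, 4, 2, 6, 7, 3, 8, 11, 12, 10, 1, 5, 9]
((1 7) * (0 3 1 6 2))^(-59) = ((0 3 1 7 6 2))^(-59) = (0 3 1 7 6 2)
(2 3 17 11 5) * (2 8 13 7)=(2 3 17 11 5 8 13 7)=[0, 1, 3, 17, 4, 8, 6, 2, 13, 9, 10, 5, 12, 7, 14, 15, 16, 11]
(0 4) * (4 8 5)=[8, 1, 2, 3, 0, 4, 6, 7, 5]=(0 8 5 4)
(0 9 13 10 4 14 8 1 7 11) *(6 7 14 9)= (0 6 7 11)(1 14 8)(4 9 13 10)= [6, 14, 2, 3, 9, 5, 7, 11, 1, 13, 4, 0, 12, 10, 8]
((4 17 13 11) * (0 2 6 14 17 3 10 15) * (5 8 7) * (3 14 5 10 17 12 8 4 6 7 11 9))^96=((0 2 7 10 15)(3 17 13 9)(4 14 12 8 11 6 5))^96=(17)(0 2 7 10 15)(4 6 8 14 5 11 12)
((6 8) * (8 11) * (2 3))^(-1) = ((2 3)(6 11 8))^(-1) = (2 3)(6 8 11)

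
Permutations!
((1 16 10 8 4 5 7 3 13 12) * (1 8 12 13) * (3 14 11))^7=(1 7 12 3 5 10 11 4 16 14 8)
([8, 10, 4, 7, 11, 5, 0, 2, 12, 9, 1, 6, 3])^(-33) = [3, 10, 6, 4, 0, 5, 12, 11, 7, 9, 1, 8, 2]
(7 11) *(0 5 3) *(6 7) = (0 5 3)(6 7 11) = [5, 1, 2, 0, 4, 3, 7, 11, 8, 9, 10, 6]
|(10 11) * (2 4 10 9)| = |(2 4 10 11 9)| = 5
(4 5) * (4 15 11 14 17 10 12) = (4 5 15 11 14 17 10 12) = [0, 1, 2, 3, 5, 15, 6, 7, 8, 9, 12, 14, 4, 13, 17, 11, 16, 10]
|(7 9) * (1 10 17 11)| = 4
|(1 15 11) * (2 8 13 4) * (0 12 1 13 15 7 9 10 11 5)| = 13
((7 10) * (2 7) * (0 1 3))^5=((0 1 3)(2 7 10))^5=(0 3 1)(2 10 7)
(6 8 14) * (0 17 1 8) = (0 17 1 8 14 6) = [17, 8, 2, 3, 4, 5, 0, 7, 14, 9, 10, 11, 12, 13, 6, 15, 16, 1]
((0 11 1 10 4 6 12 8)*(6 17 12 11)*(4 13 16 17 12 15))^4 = (0 10 15)(1 17 8)(4 6 13)(11 16 12)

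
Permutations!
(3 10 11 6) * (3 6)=(3 10 11)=[0, 1, 2, 10, 4, 5, 6, 7, 8, 9, 11, 3]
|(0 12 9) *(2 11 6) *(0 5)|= 12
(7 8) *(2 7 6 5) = [0, 1, 7, 3, 4, 2, 5, 8, 6] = (2 7 8 6 5)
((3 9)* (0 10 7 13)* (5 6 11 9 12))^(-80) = ((0 10 7 13)(3 12 5 6 11 9))^(-80) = (13)(3 11 5)(6 12 9)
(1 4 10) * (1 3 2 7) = (1 4 10 3 2 7) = [0, 4, 7, 2, 10, 5, 6, 1, 8, 9, 3]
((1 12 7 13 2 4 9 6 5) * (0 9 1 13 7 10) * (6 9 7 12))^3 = (0 10 12 7)(1 13)(2 6)(4 5)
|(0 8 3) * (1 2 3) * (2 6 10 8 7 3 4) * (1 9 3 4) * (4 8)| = 5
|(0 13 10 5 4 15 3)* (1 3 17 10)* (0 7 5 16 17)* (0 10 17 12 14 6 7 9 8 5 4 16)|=15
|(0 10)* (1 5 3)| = 6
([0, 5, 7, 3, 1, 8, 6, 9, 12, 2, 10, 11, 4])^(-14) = (1 5 8 12 4)(2 7 9)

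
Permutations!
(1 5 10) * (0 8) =(0 8)(1 5 10) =[8, 5, 2, 3, 4, 10, 6, 7, 0, 9, 1]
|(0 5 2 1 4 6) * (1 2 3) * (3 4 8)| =12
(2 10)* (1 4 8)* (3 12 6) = [0, 4, 10, 12, 8, 5, 3, 7, 1, 9, 2, 11, 6] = (1 4 8)(2 10)(3 12 6)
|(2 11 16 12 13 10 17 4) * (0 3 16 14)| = 11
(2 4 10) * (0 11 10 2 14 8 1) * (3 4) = [11, 0, 3, 4, 2, 5, 6, 7, 1, 9, 14, 10, 12, 13, 8] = (0 11 10 14 8 1)(2 3 4)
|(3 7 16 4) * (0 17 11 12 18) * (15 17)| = 12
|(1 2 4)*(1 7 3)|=5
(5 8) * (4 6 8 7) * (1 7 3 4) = (1 7)(3 4 6 8 5) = [0, 7, 2, 4, 6, 3, 8, 1, 5]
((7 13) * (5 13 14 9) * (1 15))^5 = ((1 15)(5 13 7 14 9))^5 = (1 15)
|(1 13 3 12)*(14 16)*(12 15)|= |(1 13 3 15 12)(14 16)|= 10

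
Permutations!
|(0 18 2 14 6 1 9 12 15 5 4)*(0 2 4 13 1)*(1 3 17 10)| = |(0 18 4 2 14 6)(1 9 12 15 5 13 3 17 10)| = 18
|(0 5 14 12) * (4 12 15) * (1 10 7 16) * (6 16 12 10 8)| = 8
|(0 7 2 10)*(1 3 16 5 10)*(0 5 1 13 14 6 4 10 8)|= 30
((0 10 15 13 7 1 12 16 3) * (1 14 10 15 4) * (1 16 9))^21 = (0 7 4)(3 13 10)(14 16 15)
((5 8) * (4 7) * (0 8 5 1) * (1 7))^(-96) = ((0 8 7 4 1))^(-96) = (0 1 4 7 8)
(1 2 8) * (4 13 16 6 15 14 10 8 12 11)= (1 2 12 11 4 13 16 6 15 14 10 8)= [0, 2, 12, 3, 13, 5, 15, 7, 1, 9, 8, 4, 11, 16, 10, 14, 6]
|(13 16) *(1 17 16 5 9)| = |(1 17 16 13 5 9)| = 6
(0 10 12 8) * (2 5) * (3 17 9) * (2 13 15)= (0 10 12 8)(2 5 13 15)(3 17 9)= [10, 1, 5, 17, 4, 13, 6, 7, 0, 3, 12, 11, 8, 15, 14, 2, 16, 9]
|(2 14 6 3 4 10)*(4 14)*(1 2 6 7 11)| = |(1 2 4 10 6 3 14 7 11)| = 9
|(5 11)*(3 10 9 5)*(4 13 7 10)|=8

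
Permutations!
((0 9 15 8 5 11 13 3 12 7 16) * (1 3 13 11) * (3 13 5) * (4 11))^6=((0 9 15 8 3 12 7 16)(1 13 5)(4 11))^6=(0 7 3 15)(8 9 16 12)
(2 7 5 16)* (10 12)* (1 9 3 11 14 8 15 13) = (1 9 3 11 14 8 15 13)(2 7 5 16)(10 12) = [0, 9, 7, 11, 4, 16, 6, 5, 15, 3, 12, 14, 10, 1, 8, 13, 2]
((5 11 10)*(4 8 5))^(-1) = (4 10 11 5 8)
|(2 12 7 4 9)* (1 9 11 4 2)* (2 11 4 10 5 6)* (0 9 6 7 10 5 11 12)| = |(0 9 1 6 2)(5 7 12 10 11)| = 5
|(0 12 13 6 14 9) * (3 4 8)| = |(0 12 13 6 14 9)(3 4 8)| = 6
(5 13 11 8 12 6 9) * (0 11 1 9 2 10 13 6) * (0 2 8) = (0 11)(1 9 5 6 8 12 2 10 13) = [11, 9, 10, 3, 4, 6, 8, 7, 12, 5, 13, 0, 2, 1]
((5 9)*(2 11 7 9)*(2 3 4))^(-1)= (2 4 3 5 9 7 11)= ((2 11 7 9 5 3 4))^(-1)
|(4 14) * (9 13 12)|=6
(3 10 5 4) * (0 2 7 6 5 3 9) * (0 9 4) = (0 2 7 6 5)(3 10) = [2, 1, 7, 10, 4, 0, 5, 6, 8, 9, 3]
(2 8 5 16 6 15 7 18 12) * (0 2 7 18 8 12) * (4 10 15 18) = (0 2 12 7 8 5 16 6 18)(4 10 15) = [2, 1, 12, 3, 10, 16, 18, 8, 5, 9, 15, 11, 7, 13, 14, 4, 6, 17, 0]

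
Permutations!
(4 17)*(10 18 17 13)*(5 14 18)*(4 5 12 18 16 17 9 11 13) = (5 14 16 17)(9 11 13 10 12 18) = [0, 1, 2, 3, 4, 14, 6, 7, 8, 11, 12, 13, 18, 10, 16, 15, 17, 5, 9]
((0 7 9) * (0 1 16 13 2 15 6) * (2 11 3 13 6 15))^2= (0 9 16)(1 6 7)(3 11 13)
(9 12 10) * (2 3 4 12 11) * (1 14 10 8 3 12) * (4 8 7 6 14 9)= [0, 9, 12, 8, 1, 5, 14, 6, 3, 11, 4, 2, 7, 13, 10]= (1 9 11 2 12 7 6 14 10 4)(3 8)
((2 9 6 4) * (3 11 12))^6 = (12)(2 6)(4 9)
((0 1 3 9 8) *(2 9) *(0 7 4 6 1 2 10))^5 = ((0 2 9 8 7 4 6 1 3 10))^5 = (0 4)(1 9)(2 6)(3 8)(7 10)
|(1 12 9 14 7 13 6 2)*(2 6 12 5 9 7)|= |(1 5 9 14 2)(7 13 12)|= 15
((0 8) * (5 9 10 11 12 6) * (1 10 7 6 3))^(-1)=(0 8)(1 3 12 11 10)(5 6 7 9)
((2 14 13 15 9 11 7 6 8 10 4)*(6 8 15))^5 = (2 9 4 15 10 6 8 13 7 14 11)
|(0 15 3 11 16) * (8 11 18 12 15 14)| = 20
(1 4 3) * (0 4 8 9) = (0 4 3 1 8 9) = [4, 8, 2, 1, 3, 5, 6, 7, 9, 0]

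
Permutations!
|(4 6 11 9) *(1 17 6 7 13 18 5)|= 10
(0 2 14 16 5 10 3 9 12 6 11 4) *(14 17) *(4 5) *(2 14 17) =(17)(0 14 16 4)(3 9 12 6 11 5 10) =[14, 1, 2, 9, 0, 10, 11, 7, 8, 12, 3, 5, 6, 13, 16, 15, 4, 17]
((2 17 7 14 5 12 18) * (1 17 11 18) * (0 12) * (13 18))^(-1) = (0 5 14 7 17 1 12)(2 18 13 11)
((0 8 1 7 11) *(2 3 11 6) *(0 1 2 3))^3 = ((0 8 2)(1 7 6 3 11))^3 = (1 3 7 11 6)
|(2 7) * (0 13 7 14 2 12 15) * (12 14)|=7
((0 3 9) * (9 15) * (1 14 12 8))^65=((0 3 15 9)(1 14 12 8))^65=(0 3 15 9)(1 14 12 8)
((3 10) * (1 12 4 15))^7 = (1 15 4 12)(3 10) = ((1 12 4 15)(3 10))^7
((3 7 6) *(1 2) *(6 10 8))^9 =(1 2)(3 6 8 10 7)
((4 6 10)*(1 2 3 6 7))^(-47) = (1 3 10 7 2 6 4)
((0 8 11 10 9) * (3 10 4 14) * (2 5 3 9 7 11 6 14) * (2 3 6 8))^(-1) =((0 2 5 6 14 9)(3 10 7 11 4))^(-1) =(0 9 14 6 5 2)(3 4 11 7 10)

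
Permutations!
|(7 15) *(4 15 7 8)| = 3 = |(4 15 8)|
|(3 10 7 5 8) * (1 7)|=|(1 7 5 8 3 10)|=6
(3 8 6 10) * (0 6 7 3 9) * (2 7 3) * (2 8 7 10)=(0 6 2 10 9)(3 7 8)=[6, 1, 10, 7, 4, 5, 2, 8, 3, 0, 9]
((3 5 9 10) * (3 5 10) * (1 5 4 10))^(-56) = (10) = ((1 5 9 3)(4 10))^(-56)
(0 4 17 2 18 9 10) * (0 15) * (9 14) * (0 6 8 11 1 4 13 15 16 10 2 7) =(0 13 15 6 8 11 1 4 17 7)(2 18 14 9)(10 16) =[13, 4, 18, 3, 17, 5, 8, 0, 11, 2, 16, 1, 12, 15, 9, 6, 10, 7, 14]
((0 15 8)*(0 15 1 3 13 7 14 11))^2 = (15)(0 3 7 11 1 13 14)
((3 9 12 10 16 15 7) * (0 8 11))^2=(0 11 8)(3 12 16 7 9 10 15)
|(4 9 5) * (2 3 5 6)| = 6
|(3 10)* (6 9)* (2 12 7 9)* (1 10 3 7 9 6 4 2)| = |(1 10 7 6)(2 12 9 4)| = 4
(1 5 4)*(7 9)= (1 5 4)(7 9)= [0, 5, 2, 3, 1, 4, 6, 9, 8, 7]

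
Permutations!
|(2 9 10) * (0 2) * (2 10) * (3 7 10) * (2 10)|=|(0 3 7 2 9 10)|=6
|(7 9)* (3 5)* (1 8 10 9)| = 10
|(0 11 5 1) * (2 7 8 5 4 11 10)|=|(0 10 2 7 8 5 1)(4 11)|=14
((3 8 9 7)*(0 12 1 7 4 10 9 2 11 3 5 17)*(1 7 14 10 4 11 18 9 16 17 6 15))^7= (0 14 5 17 1 7 16 15 12 10 6)(2 18 9 11 3 8)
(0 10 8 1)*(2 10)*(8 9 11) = [2, 0, 10, 3, 4, 5, 6, 7, 1, 11, 9, 8] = (0 2 10 9 11 8 1)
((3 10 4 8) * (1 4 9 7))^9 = (1 8 10 7 4 3 9)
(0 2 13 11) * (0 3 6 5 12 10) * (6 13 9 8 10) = (0 2 9 8 10)(3 13 11)(5 12 6) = [2, 1, 9, 13, 4, 12, 5, 7, 10, 8, 0, 3, 6, 11]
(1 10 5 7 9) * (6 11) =[0, 10, 2, 3, 4, 7, 11, 9, 8, 1, 5, 6] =(1 10 5 7 9)(6 11)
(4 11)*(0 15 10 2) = (0 15 10 2)(4 11) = [15, 1, 0, 3, 11, 5, 6, 7, 8, 9, 2, 4, 12, 13, 14, 10]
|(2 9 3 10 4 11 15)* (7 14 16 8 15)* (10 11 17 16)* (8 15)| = |(2 9 3 11 7 14 10 4 17 16 15)| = 11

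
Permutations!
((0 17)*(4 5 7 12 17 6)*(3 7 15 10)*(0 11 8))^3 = ((0 6 4 5 15 10 3 7 12 17 11 8))^3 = (0 5 3 17)(4 10 12 8)(6 15 7 11)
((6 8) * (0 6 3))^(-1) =(0 3 8 6) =((0 6 8 3))^(-1)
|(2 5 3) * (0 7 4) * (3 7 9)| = |(0 9 3 2 5 7 4)| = 7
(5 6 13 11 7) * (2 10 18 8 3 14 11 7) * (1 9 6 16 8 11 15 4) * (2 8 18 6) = (1 9 2 10 6 13 7 5 16 18 11 8 3 14 15 4) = [0, 9, 10, 14, 1, 16, 13, 5, 3, 2, 6, 8, 12, 7, 15, 4, 18, 17, 11]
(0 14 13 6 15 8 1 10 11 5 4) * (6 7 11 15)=[14, 10, 2, 3, 0, 4, 6, 11, 1, 9, 15, 5, 12, 7, 13, 8]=(0 14 13 7 11 5 4)(1 10 15 8)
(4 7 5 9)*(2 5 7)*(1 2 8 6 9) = (1 2 5)(4 8 6 9) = [0, 2, 5, 3, 8, 1, 9, 7, 6, 4]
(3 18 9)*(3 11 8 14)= (3 18 9 11 8 14)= [0, 1, 2, 18, 4, 5, 6, 7, 14, 11, 10, 8, 12, 13, 3, 15, 16, 17, 9]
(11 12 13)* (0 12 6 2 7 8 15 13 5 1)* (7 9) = (0 12 5 1)(2 9 7 8 15 13 11 6) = [12, 0, 9, 3, 4, 1, 2, 8, 15, 7, 10, 6, 5, 11, 14, 13]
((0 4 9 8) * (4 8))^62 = ((0 8)(4 9))^62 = (9)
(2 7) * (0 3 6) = (0 3 6)(2 7) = [3, 1, 7, 6, 4, 5, 0, 2]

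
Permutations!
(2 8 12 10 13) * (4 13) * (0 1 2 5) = (0 1 2 8 12 10 4 13 5) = [1, 2, 8, 3, 13, 0, 6, 7, 12, 9, 4, 11, 10, 5]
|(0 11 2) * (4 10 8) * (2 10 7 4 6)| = 6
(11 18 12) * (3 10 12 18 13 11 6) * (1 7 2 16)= (18)(1 7 2 16)(3 10 12 6)(11 13)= [0, 7, 16, 10, 4, 5, 3, 2, 8, 9, 12, 13, 6, 11, 14, 15, 1, 17, 18]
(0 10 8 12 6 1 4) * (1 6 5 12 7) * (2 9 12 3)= [10, 4, 9, 2, 0, 3, 6, 1, 7, 12, 8, 11, 5]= (0 10 8 7 1 4)(2 9 12 5 3)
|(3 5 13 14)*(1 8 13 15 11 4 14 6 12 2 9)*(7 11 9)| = |(1 8 13 6 12 2 7 11 4 14 3 5 15 9)| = 14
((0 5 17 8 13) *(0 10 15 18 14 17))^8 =(8 13 10 15 18 14 17)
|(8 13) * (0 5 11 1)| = |(0 5 11 1)(8 13)| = 4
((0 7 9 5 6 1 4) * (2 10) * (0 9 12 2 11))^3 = (0 2)(1 5 4 6 9)(7 10)(11 12)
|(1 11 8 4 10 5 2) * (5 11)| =|(1 5 2)(4 10 11 8)| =12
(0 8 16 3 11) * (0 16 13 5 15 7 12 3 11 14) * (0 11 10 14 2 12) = (0 8 13 5 15 7)(2 12 3)(10 14 11 16) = [8, 1, 12, 2, 4, 15, 6, 0, 13, 9, 14, 16, 3, 5, 11, 7, 10]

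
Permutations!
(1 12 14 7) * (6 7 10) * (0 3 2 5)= (0 3 2 5)(1 12 14 10 6 7)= [3, 12, 5, 2, 4, 0, 7, 1, 8, 9, 6, 11, 14, 13, 10]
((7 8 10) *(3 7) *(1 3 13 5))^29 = ((1 3 7 8 10 13 5))^29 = (1 3 7 8 10 13 5)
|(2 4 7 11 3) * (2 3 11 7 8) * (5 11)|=6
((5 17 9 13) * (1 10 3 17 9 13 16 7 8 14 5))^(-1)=(1 13 17 3 10)(5 14 8 7 16 9)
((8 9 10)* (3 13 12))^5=((3 13 12)(8 9 10))^5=(3 12 13)(8 10 9)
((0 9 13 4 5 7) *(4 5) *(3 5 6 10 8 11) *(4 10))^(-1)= ((0 9 13 6 4 10 8 11 3 5 7))^(-1)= (0 7 5 3 11 8 10 4 6 13 9)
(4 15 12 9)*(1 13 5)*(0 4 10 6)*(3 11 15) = (0 4 3 11 15 12 9 10 6)(1 13 5) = [4, 13, 2, 11, 3, 1, 0, 7, 8, 10, 6, 15, 9, 5, 14, 12]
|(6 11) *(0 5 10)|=6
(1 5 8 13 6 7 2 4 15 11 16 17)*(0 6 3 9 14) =(0 6 7 2 4 15 11 16 17 1 5 8 13 3 9 14) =[6, 5, 4, 9, 15, 8, 7, 2, 13, 14, 10, 16, 12, 3, 0, 11, 17, 1]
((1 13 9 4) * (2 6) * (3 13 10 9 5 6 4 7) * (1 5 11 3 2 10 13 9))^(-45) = (1 10 6 5 4 2 7 9 3 11 13)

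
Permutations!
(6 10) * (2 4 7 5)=(2 4 7 5)(6 10)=[0, 1, 4, 3, 7, 2, 10, 5, 8, 9, 6]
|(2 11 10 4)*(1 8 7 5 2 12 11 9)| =12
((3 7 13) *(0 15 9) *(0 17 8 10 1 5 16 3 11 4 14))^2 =((0 15 9 17 8 10 1 5 16 3 7 13 11 4 14))^2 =(0 9 8 1 16 7 11 14 15 17 10 5 3 13 4)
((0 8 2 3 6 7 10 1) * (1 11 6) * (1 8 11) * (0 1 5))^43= (0 11 6 7 10 5)(2 3 8)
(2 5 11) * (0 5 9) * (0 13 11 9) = (0 5 9 13 11 2) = [5, 1, 0, 3, 4, 9, 6, 7, 8, 13, 10, 2, 12, 11]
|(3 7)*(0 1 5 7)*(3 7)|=|(7)(0 1 5 3)|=4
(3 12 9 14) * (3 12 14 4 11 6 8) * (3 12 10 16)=(3 14 10 16)(4 11 6 8 12 9)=[0, 1, 2, 14, 11, 5, 8, 7, 12, 4, 16, 6, 9, 13, 10, 15, 3]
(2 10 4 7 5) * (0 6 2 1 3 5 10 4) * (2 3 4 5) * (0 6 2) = [2, 4, 5, 0, 7, 1, 3, 10, 8, 9, 6] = (0 2 5 1 4 7 10 6 3)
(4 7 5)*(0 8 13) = (0 8 13)(4 7 5) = [8, 1, 2, 3, 7, 4, 6, 5, 13, 9, 10, 11, 12, 0]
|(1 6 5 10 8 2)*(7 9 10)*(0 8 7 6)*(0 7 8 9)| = 14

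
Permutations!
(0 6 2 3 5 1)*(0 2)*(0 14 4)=[6, 2, 3, 5, 0, 1, 14, 7, 8, 9, 10, 11, 12, 13, 4]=(0 6 14 4)(1 2 3 5)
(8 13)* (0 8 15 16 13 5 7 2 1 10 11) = (0 8 5 7 2 1 10 11)(13 15 16) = [8, 10, 1, 3, 4, 7, 6, 2, 5, 9, 11, 0, 12, 15, 14, 16, 13]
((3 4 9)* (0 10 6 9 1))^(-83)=((0 10 6 9 3 4 1))^(-83)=(0 10 6 9 3 4 1)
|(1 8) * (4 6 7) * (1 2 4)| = |(1 8 2 4 6 7)| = 6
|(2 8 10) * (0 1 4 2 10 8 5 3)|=6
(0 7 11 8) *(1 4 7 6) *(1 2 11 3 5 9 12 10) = (0 6 2 11 8)(1 4 7 3 5 9 12 10) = [6, 4, 11, 5, 7, 9, 2, 3, 0, 12, 1, 8, 10]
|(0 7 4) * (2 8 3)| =3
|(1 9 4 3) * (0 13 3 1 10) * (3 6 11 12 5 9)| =|(0 13 6 11 12 5 9 4 1 3 10)| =11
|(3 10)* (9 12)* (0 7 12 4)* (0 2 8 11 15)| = |(0 7 12 9 4 2 8 11 15)(3 10)| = 18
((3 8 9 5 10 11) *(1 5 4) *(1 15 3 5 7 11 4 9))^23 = (1 4 7 15 11 3 5 8 10)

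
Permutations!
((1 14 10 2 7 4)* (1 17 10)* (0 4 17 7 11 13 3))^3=(0 17 11)(1 14)(2 3 7)(4 10 13)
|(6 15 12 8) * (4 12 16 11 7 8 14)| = 6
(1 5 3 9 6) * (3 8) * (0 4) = (0 4)(1 5 8 3 9 6) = [4, 5, 2, 9, 0, 8, 1, 7, 3, 6]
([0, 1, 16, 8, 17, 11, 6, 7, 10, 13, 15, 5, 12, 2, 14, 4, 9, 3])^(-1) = [0, 1, 13, 17, 15, 11, 6, 7, 3, 16, 8, 5, 12, 9, 14, 10, 2, 4]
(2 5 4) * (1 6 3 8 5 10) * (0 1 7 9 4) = (0 1 6 3 8 5)(2 10 7 9 4) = [1, 6, 10, 8, 2, 0, 3, 9, 5, 4, 7]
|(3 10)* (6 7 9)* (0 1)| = |(0 1)(3 10)(6 7 9)| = 6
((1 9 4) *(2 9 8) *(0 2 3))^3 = (0 4 3 9 8 2 1) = ((0 2 9 4 1 8 3))^3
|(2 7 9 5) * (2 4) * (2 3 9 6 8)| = |(2 7 6 8)(3 9 5 4)| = 4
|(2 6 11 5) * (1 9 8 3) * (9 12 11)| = 9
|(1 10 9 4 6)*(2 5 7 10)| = |(1 2 5 7 10 9 4 6)| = 8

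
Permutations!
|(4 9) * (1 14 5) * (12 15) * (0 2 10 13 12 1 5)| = 8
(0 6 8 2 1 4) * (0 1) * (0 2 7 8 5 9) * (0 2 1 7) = [6, 4, 1, 3, 7, 9, 5, 8, 0, 2] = (0 6 5 9 2 1 4 7 8)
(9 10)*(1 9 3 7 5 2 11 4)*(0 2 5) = (0 2 11 4 1 9 10 3 7) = [2, 9, 11, 7, 1, 5, 6, 0, 8, 10, 3, 4]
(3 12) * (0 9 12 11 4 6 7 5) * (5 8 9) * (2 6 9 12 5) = (0 2 6 7 8 12 3 11 4 9 5) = [2, 1, 6, 11, 9, 0, 7, 8, 12, 5, 10, 4, 3]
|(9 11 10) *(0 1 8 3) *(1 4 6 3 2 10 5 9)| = |(0 4 6 3)(1 8 2 10)(5 9 11)| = 12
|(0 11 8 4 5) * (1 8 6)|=|(0 11 6 1 8 4 5)|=7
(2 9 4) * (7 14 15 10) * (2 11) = (2 9 4 11)(7 14 15 10) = [0, 1, 9, 3, 11, 5, 6, 14, 8, 4, 7, 2, 12, 13, 15, 10]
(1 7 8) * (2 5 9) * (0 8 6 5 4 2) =(0 8 1 7 6 5 9)(2 4) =[8, 7, 4, 3, 2, 9, 5, 6, 1, 0]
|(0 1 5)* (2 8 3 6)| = |(0 1 5)(2 8 3 6)| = 12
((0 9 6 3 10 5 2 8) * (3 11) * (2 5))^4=(0 3)(2 6)(8 11)(9 10)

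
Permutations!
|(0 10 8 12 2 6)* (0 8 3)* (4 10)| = 4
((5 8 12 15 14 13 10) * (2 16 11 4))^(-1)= (2 4 11 16)(5 10 13 14 15 12 8)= ((2 16 11 4)(5 8 12 15 14 13 10))^(-1)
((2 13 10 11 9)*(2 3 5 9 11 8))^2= (2 10)(3 9 5)(8 13)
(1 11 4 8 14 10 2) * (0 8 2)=(0 8 14 10)(1 11 4 2)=[8, 11, 1, 3, 2, 5, 6, 7, 14, 9, 0, 4, 12, 13, 10]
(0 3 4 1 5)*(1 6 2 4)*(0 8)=(0 3 1 5 8)(2 4 6)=[3, 5, 4, 1, 6, 8, 2, 7, 0]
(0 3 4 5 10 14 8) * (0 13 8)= [3, 1, 2, 4, 5, 10, 6, 7, 13, 9, 14, 11, 12, 8, 0]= (0 3 4 5 10 14)(8 13)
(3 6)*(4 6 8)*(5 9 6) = (3 8 4 5 9 6) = [0, 1, 2, 8, 5, 9, 3, 7, 4, 6]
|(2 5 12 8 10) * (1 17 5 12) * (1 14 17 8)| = 15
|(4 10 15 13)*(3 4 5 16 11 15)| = |(3 4 10)(5 16 11 15 13)| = 15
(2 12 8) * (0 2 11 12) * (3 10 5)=[2, 1, 0, 10, 4, 3, 6, 7, 11, 9, 5, 12, 8]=(0 2)(3 10 5)(8 11 12)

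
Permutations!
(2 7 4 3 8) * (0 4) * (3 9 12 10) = (0 4 9 12 10 3 8 2 7) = [4, 1, 7, 8, 9, 5, 6, 0, 2, 12, 3, 11, 10]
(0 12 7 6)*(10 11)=[12, 1, 2, 3, 4, 5, 0, 6, 8, 9, 11, 10, 7]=(0 12 7 6)(10 11)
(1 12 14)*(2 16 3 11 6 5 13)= [0, 12, 16, 11, 4, 13, 5, 7, 8, 9, 10, 6, 14, 2, 1, 15, 3]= (1 12 14)(2 16 3 11 6 5 13)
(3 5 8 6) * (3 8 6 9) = (3 5 6 8 9) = [0, 1, 2, 5, 4, 6, 8, 7, 9, 3]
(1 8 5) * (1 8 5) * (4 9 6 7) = [0, 5, 2, 3, 9, 8, 7, 4, 1, 6] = (1 5 8)(4 9 6 7)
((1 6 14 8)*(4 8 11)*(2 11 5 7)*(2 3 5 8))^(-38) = ((1 6 14 8)(2 11 4)(3 5 7))^(-38) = (1 14)(2 11 4)(3 5 7)(6 8)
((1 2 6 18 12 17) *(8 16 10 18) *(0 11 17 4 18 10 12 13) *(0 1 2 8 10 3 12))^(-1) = (0 16 8 1 13 18 4 12 3 10 6 2 17 11)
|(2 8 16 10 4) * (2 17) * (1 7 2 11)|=|(1 7 2 8 16 10 4 17 11)|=9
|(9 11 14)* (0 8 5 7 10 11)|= 8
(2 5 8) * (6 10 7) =(2 5 8)(6 10 7) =[0, 1, 5, 3, 4, 8, 10, 6, 2, 9, 7]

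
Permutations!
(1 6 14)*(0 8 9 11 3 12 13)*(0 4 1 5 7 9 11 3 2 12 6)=(0 8 11 2 12 13 4 1)(3 6 14 5 7 9)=[8, 0, 12, 6, 1, 7, 14, 9, 11, 3, 10, 2, 13, 4, 5]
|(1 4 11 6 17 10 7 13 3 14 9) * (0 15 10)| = 13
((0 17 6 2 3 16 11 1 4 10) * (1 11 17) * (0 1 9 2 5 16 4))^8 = ((0 9 2 3 4 10 1)(5 16 17 6))^8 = (17)(0 9 2 3 4 10 1)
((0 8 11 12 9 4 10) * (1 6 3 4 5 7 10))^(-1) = ((0 8 11 12 9 5 7 10)(1 6 3 4))^(-1) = (0 10 7 5 9 12 11 8)(1 4 3 6)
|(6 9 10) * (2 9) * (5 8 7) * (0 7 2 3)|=|(0 7 5 8 2 9 10 6 3)|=9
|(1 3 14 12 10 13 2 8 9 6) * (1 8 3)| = 6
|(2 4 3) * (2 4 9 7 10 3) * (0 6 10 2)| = 15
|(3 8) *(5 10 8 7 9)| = 6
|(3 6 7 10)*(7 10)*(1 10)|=|(1 10 3 6)|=4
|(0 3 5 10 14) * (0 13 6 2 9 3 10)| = 9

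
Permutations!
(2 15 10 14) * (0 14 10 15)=(15)(0 14 2)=[14, 1, 0, 3, 4, 5, 6, 7, 8, 9, 10, 11, 12, 13, 2, 15]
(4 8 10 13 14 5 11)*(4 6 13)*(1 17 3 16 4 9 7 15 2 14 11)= (1 17 3 16 4 8 10 9 7 15 2 14 5)(6 13 11)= [0, 17, 14, 16, 8, 1, 13, 15, 10, 7, 9, 6, 12, 11, 5, 2, 4, 3]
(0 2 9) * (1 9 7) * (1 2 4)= (0 4 1 9)(2 7)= [4, 9, 7, 3, 1, 5, 6, 2, 8, 0]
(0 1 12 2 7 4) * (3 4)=(0 1 12 2 7 3 4)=[1, 12, 7, 4, 0, 5, 6, 3, 8, 9, 10, 11, 2]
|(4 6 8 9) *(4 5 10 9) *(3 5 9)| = 3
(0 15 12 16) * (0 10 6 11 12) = (0 15)(6 11 12 16 10) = [15, 1, 2, 3, 4, 5, 11, 7, 8, 9, 6, 12, 16, 13, 14, 0, 10]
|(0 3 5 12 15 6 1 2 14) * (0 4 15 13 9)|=|(0 3 5 12 13 9)(1 2 14 4 15 6)|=6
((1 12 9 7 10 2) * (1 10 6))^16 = ((1 12 9 7 6)(2 10))^16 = (1 12 9 7 6)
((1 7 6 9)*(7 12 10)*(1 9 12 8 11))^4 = (12)(1 8 11) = ((1 8 11)(6 12 10 7))^4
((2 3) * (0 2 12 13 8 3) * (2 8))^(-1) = ((0 8 3 12 13 2))^(-1) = (0 2 13 12 3 8)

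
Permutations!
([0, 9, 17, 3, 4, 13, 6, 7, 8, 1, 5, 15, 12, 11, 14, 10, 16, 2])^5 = (1 9)(2 17)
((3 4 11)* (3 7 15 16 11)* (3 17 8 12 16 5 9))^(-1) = (3 9 5 15 7 11 16 12 8 17 4)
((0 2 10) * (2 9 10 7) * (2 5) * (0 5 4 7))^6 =(0 9 10 5 2) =((0 9 10 5 2)(4 7))^6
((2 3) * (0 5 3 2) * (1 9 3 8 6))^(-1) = (0 3 9 1 6 8 5)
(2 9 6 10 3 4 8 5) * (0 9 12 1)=[9, 0, 12, 4, 8, 2, 10, 7, 5, 6, 3, 11, 1]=(0 9 6 10 3 4 8 5 2 12 1)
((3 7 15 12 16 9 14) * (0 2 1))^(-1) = (0 1 2)(3 14 9 16 12 15 7)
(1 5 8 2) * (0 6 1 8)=[6, 5, 8, 3, 4, 0, 1, 7, 2]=(0 6 1 5)(2 8)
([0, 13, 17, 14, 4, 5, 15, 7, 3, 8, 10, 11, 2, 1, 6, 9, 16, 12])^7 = (1 13)(2 17 12)(3 14 6 15 9 8)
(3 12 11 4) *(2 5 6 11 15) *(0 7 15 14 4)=(0 7 15 2 5 6 11)(3 12 14 4)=[7, 1, 5, 12, 3, 6, 11, 15, 8, 9, 10, 0, 14, 13, 4, 2]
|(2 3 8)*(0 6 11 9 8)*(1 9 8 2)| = 8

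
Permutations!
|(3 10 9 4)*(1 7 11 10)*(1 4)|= |(1 7 11 10 9)(3 4)|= 10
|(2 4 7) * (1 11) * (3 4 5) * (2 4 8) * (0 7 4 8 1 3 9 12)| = 21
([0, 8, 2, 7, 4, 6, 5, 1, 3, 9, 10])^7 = (10)(1 7 3 8)(5 6)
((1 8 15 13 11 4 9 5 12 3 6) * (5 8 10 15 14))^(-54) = ((1 10 15 13 11 4 9 8 14 5 12 3 6))^(-54) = (1 3 5 8 4 13 10 6 12 14 9 11 15)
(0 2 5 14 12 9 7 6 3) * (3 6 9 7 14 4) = (0 2 5 4 3)(7 9 14 12) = [2, 1, 5, 0, 3, 4, 6, 9, 8, 14, 10, 11, 7, 13, 12]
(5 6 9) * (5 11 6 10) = (5 10)(6 9 11) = [0, 1, 2, 3, 4, 10, 9, 7, 8, 11, 5, 6]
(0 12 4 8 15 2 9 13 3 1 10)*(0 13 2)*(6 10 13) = (0 12 4 8 15)(1 13 3)(2 9)(6 10) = [12, 13, 9, 1, 8, 5, 10, 7, 15, 2, 6, 11, 4, 3, 14, 0]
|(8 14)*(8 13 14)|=2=|(13 14)|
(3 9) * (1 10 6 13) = (1 10 6 13)(3 9) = [0, 10, 2, 9, 4, 5, 13, 7, 8, 3, 6, 11, 12, 1]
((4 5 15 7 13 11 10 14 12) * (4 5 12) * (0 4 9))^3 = (0 5 13 14 4 15 11 9 12 7 10)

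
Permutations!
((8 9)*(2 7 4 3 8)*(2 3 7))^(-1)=(3 9 8)(4 7)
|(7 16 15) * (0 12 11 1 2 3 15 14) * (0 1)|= 21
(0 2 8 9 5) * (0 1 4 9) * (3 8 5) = (0 2 5 1 4 9 3 8) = [2, 4, 5, 8, 9, 1, 6, 7, 0, 3]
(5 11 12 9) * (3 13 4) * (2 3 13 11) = [0, 1, 3, 11, 13, 2, 6, 7, 8, 5, 10, 12, 9, 4] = (2 3 11 12 9 5)(4 13)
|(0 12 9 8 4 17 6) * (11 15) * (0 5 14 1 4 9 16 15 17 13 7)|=|(0 12 16 15 11 17 6 5 14 1 4 13 7)(8 9)|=26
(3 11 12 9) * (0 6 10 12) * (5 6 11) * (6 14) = (0 11)(3 5 14 6 10 12 9) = [11, 1, 2, 5, 4, 14, 10, 7, 8, 3, 12, 0, 9, 13, 6]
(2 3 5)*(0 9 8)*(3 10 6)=(0 9 8)(2 10 6 3 5)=[9, 1, 10, 5, 4, 2, 3, 7, 0, 8, 6]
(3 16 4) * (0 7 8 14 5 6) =(0 7 8 14 5 6)(3 16 4) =[7, 1, 2, 16, 3, 6, 0, 8, 14, 9, 10, 11, 12, 13, 5, 15, 4]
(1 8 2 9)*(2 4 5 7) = (1 8 4 5 7 2 9) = [0, 8, 9, 3, 5, 7, 6, 2, 4, 1]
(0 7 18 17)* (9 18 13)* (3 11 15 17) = (0 7 13 9 18 3 11 15 17) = [7, 1, 2, 11, 4, 5, 6, 13, 8, 18, 10, 15, 12, 9, 14, 17, 16, 0, 3]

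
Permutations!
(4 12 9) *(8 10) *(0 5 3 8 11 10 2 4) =(0 5 3 8 2 4 12 9)(10 11) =[5, 1, 4, 8, 12, 3, 6, 7, 2, 0, 11, 10, 9]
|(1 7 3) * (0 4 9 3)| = |(0 4 9 3 1 7)| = 6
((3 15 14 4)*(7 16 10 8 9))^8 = ((3 15 14 4)(7 16 10 8 9))^8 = (7 8 16 9 10)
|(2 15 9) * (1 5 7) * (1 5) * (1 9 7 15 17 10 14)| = 6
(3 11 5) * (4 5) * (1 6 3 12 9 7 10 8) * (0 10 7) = [10, 6, 2, 11, 5, 12, 3, 7, 1, 0, 8, 4, 9] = (0 10 8 1 6 3 11 4 5 12 9)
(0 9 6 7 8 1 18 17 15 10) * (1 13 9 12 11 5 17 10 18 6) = (0 12 11 5 17 15 18 10)(1 6 7 8 13 9) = [12, 6, 2, 3, 4, 17, 7, 8, 13, 1, 0, 5, 11, 9, 14, 18, 16, 15, 10]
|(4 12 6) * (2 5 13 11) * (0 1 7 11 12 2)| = |(0 1 7 11)(2 5 13 12 6 4)| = 12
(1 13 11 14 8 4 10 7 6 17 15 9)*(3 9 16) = (1 13 11 14 8 4 10 7 6 17 15 16 3 9) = [0, 13, 2, 9, 10, 5, 17, 6, 4, 1, 7, 14, 12, 11, 8, 16, 3, 15]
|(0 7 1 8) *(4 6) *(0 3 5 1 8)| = 6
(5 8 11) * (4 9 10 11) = (4 9 10 11 5 8) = [0, 1, 2, 3, 9, 8, 6, 7, 4, 10, 11, 5]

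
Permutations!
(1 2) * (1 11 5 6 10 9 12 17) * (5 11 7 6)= (1 2 7 6 10 9 12 17)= [0, 2, 7, 3, 4, 5, 10, 6, 8, 12, 9, 11, 17, 13, 14, 15, 16, 1]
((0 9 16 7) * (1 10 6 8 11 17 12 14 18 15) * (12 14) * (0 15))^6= ((0 9 16 7 15 1 10 6 8 11 17 14 18))^6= (0 10 18 1 14 15 17 7 11 16 8 9 6)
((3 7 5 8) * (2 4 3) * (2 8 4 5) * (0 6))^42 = ((8)(0 6)(2 5 4 3 7))^42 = (8)(2 4 7 5 3)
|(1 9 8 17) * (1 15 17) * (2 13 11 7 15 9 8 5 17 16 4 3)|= |(1 8)(2 13 11 7 15 16 4 3)(5 17 9)|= 24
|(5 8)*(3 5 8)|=|(8)(3 5)|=2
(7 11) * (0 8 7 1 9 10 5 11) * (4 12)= (0 8 7)(1 9 10 5 11)(4 12)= [8, 9, 2, 3, 12, 11, 6, 0, 7, 10, 5, 1, 4]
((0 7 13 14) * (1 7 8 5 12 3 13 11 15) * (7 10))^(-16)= (0 13 12 8 14 3 5)(1 15 11 7 10)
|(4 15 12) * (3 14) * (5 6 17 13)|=|(3 14)(4 15 12)(5 6 17 13)|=12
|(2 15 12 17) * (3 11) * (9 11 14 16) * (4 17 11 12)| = 12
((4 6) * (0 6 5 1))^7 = ((0 6 4 5 1))^7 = (0 4 1 6 5)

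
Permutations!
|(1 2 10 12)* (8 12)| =|(1 2 10 8 12)| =5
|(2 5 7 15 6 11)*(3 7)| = |(2 5 3 7 15 6 11)| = 7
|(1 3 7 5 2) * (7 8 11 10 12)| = |(1 3 8 11 10 12 7 5 2)| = 9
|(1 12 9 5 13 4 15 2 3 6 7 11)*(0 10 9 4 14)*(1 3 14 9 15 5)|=60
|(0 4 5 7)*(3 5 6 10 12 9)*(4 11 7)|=|(0 11 7)(3 5 4 6 10 12 9)|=21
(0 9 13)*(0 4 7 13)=(0 9)(4 7 13)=[9, 1, 2, 3, 7, 5, 6, 13, 8, 0, 10, 11, 12, 4]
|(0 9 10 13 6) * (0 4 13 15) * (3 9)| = 15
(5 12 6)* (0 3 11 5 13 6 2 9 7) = [3, 1, 9, 11, 4, 12, 13, 0, 8, 7, 10, 5, 2, 6] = (0 3 11 5 12 2 9 7)(6 13)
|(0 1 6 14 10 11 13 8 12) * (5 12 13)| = 8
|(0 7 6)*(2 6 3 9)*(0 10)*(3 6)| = 12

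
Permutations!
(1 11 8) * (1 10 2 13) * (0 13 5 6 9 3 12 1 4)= [13, 11, 5, 12, 0, 6, 9, 7, 10, 3, 2, 8, 1, 4]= (0 13 4)(1 11 8 10 2 5 6 9 3 12)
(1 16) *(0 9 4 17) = (0 9 4 17)(1 16) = [9, 16, 2, 3, 17, 5, 6, 7, 8, 4, 10, 11, 12, 13, 14, 15, 1, 0]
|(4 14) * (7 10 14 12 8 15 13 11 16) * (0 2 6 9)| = |(0 2 6 9)(4 12 8 15 13 11 16 7 10 14)| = 20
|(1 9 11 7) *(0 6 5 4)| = |(0 6 5 4)(1 9 11 7)| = 4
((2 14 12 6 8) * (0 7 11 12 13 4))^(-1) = ((0 7 11 12 6 8 2 14 13 4))^(-1) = (0 4 13 14 2 8 6 12 11 7)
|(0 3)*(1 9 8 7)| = |(0 3)(1 9 8 7)| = 4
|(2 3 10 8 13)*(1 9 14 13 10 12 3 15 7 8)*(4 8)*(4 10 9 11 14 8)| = |(1 11 14 13 2 15 7 10)(3 12)(8 9)| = 8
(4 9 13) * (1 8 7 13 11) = (1 8 7 13 4 9 11) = [0, 8, 2, 3, 9, 5, 6, 13, 7, 11, 10, 1, 12, 4]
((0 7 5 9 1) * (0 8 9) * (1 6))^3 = (1 6 9 8)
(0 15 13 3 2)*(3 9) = (0 15 13 9 3 2) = [15, 1, 0, 2, 4, 5, 6, 7, 8, 3, 10, 11, 12, 9, 14, 13]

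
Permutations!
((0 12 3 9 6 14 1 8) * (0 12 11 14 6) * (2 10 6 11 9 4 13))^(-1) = (0 9)(1 14 11 6 10 2 13 4 3 12 8)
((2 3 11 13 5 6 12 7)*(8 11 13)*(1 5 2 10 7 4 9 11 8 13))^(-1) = (1 3 2 13 11 9 4 12 6 5)(7 10) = ((1 5 6 12 4 9 11 13 2 3)(7 10))^(-1)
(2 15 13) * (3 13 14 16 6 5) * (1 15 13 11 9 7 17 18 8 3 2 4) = [0, 15, 13, 11, 1, 2, 5, 17, 3, 7, 10, 9, 12, 4, 16, 14, 6, 18, 8] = (1 15 14 16 6 5 2 13 4)(3 11 9 7 17 18 8)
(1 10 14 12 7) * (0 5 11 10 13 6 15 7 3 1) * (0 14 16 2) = (0 5 11 10 16 2)(1 13 6 15 7 14 12 3) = [5, 13, 0, 1, 4, 11, 15, 14, 8, 9, 16, 10, 3, 6, 12, 7, 2]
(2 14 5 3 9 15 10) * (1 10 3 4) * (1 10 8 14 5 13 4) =(1 8 14 13 4 10 2 5)(3 9 15) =[0, 8, 5, 9, 10, 1, 6, 7, 14, 15, 2, 11, 12, 4, 13, 3]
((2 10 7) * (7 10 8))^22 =((10)(2 8 7))^22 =(10)(2 8 7)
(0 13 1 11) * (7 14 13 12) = [12, 11, 2, 3, 4, 5, 6, 14, 8, 9, 10, 0, 7, 1, 13] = (0 12 7 14 13 1 11)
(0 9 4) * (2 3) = (0 9 4)(2 3) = [9, 1, 3, 2, 0, 5, 6, 7, 8, 4]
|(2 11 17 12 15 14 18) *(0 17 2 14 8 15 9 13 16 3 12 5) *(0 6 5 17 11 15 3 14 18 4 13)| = 8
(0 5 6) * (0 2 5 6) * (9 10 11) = (0 6 2 5)(9 10 11) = [6, 1, 5, 3, 4, 0, 2, 7, 8, 10, 11, 9]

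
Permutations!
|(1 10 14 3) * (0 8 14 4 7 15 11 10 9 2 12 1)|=|(0 8 14 3)(1 9 2 12)(4 7 15 11 10)|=20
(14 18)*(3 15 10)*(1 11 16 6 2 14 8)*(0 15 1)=(0 15 10 3 1 11 16 6 2 14 18 8)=[15, 11, 14, 1, 4, 5, 2, 7, 0, 9, 3, 16, 12, 13, 18, 10, 6, 17, 8]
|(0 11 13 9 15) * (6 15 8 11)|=|(0 6 15)(8 11 13 9)|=12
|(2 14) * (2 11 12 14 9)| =|(2 9)(11 12 14)| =6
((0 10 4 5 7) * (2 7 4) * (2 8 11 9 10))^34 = ((0 2 7)(4 5)(8 11 9 10))^34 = (0 2 7)(8 9)(10 11)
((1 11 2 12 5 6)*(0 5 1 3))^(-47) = ((0 5 6 3)(1 11 2 12))^(-47) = (0 5 6 3)(1 11 2 12)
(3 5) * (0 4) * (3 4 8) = (0 8 3 5 4) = [8, 1, 2, 5, 0, 4, 6, 7, 3]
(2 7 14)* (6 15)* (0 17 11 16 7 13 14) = (0 17 11 16 7)(2 13 14)(6 15) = [17, 1, 13, 3, 4, 5, 15, 0, 8, 9, 10, 16, 12, 14, 2, 6, 7, 11]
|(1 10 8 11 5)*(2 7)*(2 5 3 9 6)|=|(1 10 8 11 3 9 6 2 7 5)|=10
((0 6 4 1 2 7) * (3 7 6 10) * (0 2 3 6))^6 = (0 7 1 6)(2 3 4 10) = ((0 10 6 4 1 3 7 2))^6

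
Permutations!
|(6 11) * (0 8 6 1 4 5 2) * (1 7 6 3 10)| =|(0 8 3 10 1 4 5 2)(6 11 7)| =24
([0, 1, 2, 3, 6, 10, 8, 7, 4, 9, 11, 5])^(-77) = [0, 1, 2, 3, 6, 10, 8, 7, 4, 9, 11, 5]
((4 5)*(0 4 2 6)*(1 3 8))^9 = ((0 4 5 2 6)(1 3 8))^9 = (8)(0 6 2 5 4)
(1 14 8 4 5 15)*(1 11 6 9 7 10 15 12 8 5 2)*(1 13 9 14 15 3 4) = (1 15 11 6 14 5 12 8)(2 13 9 7 10 3 4) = [0, 15, 13, 4, 2, 12, 14, 10, 1, 7, 3, 6, 8, 9, 5, 11]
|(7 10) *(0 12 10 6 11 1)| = 7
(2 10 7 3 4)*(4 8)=(2 10 7 3 8 4)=[0, 1, 10, 8, 2, 5, 6, 3, 4, 9, 7]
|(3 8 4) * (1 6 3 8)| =|(1 6 3)(4 8)| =6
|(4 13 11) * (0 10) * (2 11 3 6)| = 6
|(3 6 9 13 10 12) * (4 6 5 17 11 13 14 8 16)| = |(3 5 17 11 13 10 12)(4 6 9 14 8 16)| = 42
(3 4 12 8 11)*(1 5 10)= (1 5 10)(3 4 12 8 11)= [0, 5, 2, 4, 12, 10, 6, 7, 11, 9, 1, 3, 8]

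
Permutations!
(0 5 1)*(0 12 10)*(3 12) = (0 5 1 3 12 10) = [5, 3, 2, 12, 4, 1, 6, 7, 8, 9, 0, 11, 10]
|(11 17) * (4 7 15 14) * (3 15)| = |(3 15 14 4 7)(11 17)| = 10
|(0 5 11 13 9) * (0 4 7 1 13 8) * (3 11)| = 5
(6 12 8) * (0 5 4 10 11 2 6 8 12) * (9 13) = (0 5 4 10 11 2 6)(9 13) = [5, 1, 6, 3, 10, 4, 0, 7, 8, 13, 11, 2, 12, 9]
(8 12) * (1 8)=[0, 8, 2, 3, 4, 5, 6, 7, 12, 9, 10, 11, 1]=(1 8 12)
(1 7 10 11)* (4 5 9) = (1 7 10 11)(4 5 9) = [0, 7, 2, 3, 5, 9, 6, 10, 8, 4, 11, 1]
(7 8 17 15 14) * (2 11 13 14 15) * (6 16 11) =[0, 1, 6, 3, 4, 5, 16, 8, 17, 9, 10, 13, 12, 14, 7, 15, 11, 2] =(2 6 16 11 13 14 7 8 17)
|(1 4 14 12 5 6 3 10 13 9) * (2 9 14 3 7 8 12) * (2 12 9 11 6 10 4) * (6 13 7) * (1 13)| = 24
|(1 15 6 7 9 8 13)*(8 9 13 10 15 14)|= |(1 14 8 10 15 6 7 13)|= 8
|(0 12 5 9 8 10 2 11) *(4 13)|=8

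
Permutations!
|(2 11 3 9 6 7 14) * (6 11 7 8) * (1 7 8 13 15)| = |(1 7 14 2 8 6 13 15)(3 9 11)| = 24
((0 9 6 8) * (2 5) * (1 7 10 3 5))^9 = ((0 9 6 8)(1 7 10 3 5 2))^9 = (0 9 6 8)(1 3)(2 10)(5 7)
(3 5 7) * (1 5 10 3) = (1 5 7)(3 10) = [0, 5, 2, 10, 4, 7, 6, 1, 8, 9, 3]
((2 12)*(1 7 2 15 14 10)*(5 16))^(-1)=((1 7 2 12 15 14 10)(5 16))^(-1)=(1 10 14 15 12 2 7)(5 16)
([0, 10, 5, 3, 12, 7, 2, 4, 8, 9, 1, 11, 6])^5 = [0, 10, 6, 3, 7, 2, 12, 5, 8, 9, 1, 11, 4]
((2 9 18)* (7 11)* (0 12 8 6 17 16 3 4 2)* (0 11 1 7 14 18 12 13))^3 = ((0 13)(1 7)(2 9 12 8 6 17 16 3 4)(11 14 18))^3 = (18)(0 13)(1 7)(2 8 16)(3 9 6)(4 12 17)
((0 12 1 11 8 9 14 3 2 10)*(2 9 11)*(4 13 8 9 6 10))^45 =(0 8 10 13 6 4 3 2 14 1 9 12 11)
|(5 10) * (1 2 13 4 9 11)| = |(1 2 13 4 9 11)(5 10)| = 6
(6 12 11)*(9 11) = (6 12 9 11) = [0, 1, 2, 3, 4, 5, 12, 7, 8, 11, 10, 6, 9]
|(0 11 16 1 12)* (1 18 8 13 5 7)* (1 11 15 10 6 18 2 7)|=20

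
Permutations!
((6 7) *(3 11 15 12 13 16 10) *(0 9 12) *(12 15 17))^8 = ((0 9 15)(3 11 17 12 13 16 10)(6 7))^8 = (0 15 9)(3 11 17 12 13 16 10)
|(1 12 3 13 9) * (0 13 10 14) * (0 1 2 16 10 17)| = |(0 13 9 2 16 10 14 1 12 3 17)| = 11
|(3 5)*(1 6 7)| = |(1 6 7)(3 5)| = 6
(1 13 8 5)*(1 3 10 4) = (1 13 8 5 3 10 4) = [0, 13, 2, 10, 1, 3, 6, 7, 5, 9, 4, 11, 12, 8]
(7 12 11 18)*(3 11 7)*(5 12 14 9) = (3 11 18)(5 12 7 14 9) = [0, 1, 2, 11, 4, 12, 6, 14, 8, 5, 10, 18, 7, 13, 9, 15, 16, 17, 3]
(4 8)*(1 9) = (1 9)(4 8) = [0, 9, 2, 3, 8, 5, 6, 7, 4, 1]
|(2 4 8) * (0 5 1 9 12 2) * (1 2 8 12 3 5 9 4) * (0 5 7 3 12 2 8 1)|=6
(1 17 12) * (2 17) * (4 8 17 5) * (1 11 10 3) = [0, 2, 5, 1, 8, 4, 6, 7, 17, 9, 3, 10, 11, 13, 14, 15, 16, 12] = (1 2 5 4 8 17 12 11 10 3)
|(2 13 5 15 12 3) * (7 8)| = 6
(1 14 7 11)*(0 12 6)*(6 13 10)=(0 12 13 10 6)(1 14 7 11)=[12, 14, 2, 3, 4, 5, 0, 11, 8, 9, 6, 1, 13, 10, 7]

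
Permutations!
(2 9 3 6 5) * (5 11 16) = (2 9 3 6 11 16 5) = [0, 1, 9, 6, 4, 2, 11, 7, 8, 3, 10, 16, 12, 13, 14, 15, 5]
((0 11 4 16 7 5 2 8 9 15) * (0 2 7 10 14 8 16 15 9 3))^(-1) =(0 3 8 14 10 16 2 15 4 11)(5 7)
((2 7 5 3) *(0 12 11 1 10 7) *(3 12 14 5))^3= (0 12 10 2 5 1 3 14 11 7)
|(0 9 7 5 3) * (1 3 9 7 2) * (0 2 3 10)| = |(0 7 5 9 3 2 1 10)| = 8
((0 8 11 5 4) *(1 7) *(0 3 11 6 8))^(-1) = (1 7)(3 4 5 11)(6 8)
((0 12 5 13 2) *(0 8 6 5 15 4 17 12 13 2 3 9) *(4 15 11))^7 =(0 9 3 13)(2 5 6 8)(4 11 12 17) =((0 13 3 9)(2 8 6 5)(4 17 12 11))^7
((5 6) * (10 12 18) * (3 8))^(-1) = (3 8)(5 6)(10 18 12)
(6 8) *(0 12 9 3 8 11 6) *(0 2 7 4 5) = (0 12 9 3 8 2 7 4 5)(6 11) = [12, 1, 7, 8, 5, 0, 11, 4, 2, 3, 10, 6, 9]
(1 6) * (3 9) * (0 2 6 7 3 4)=(0 2 6 1 7 3 9 4)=[2, 7, 6, 9, 0, 5, 1, 3, 8, 4]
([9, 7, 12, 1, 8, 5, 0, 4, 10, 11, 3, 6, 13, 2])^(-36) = [0, 1, 2, 3, 4, 5, 6, 7, 8, 9, 10, 11, 12, 13]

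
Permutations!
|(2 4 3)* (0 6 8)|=|(0 6 8)(2 4 3)|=3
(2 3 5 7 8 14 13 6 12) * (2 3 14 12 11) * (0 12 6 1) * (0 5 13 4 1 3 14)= (0 12 14 4 1 5 7 8 6 11 2)(3 13)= [12, 5, 0, 13, 1, 7, 11, 8, 6, 9, 10, 2, 14, 3, 4]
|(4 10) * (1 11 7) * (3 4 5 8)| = 15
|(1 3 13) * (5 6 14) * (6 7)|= 12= |(1 3 13)(5 7 6 14)|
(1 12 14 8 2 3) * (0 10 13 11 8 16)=(0 10 13 11 8 2 3 1 12 14 16)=[10, 12, 3, 1, 4, 5, 6, 7, 2, 9, 13, 8, 14, 11, 16, 15, 0]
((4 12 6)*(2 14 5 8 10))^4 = ((2 14 5 8 10)(4 12 6))^4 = (2 10 8 5 14)(4 12 6)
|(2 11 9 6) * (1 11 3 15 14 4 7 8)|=11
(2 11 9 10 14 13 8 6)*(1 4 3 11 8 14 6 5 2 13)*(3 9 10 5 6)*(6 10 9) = (1 4 6 13 14)(2 8 10 3 11 9 5) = [0, 4, 8, 11, 6, 2, 13, 7, 10, 5, 3, 9, 12, 14, 1]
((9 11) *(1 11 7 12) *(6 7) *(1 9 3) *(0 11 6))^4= ((0 11 3 1 6 7 12 9))^4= (0 6)(1 9)(3 12)(7 11)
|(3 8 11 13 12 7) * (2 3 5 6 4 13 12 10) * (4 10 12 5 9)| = |(2 3 8 11 5 6 10)(4 13 12 7 9)| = 35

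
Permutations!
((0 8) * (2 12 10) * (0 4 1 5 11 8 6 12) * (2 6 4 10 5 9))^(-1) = ((0 4 1 9 2)(5 11 8 10 6 12))^(-1) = (0 2 9 1 4)(5 12 6 10 8 11)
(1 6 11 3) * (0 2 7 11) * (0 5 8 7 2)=(1 6 5 8 7 11 3)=[0, 6, 2, 1, 4, 8, 5, 11, 7, 9, 10, 3]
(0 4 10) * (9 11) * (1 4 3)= (0 3 1 4 10)(9 11)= [3, 4, 2, 1, 10, 5, 6, 7, 8, 11, 0, 9]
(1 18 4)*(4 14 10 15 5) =(1 18 14 10 15 5 4) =[0, 18, 2, 3, 1, 4, 6, 7, 8, 9, 15, 11, 12, 13, 10, 5, 16, 17, 14]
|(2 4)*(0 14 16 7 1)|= |(0 14 16 7 1)(2 4)|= 10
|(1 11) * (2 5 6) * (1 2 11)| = 4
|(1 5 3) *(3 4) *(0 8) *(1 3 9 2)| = 10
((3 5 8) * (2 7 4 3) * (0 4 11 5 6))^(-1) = (0 6 3 4)(2 8 5 11 7)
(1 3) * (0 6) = (0 6)(1 3) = [6, 3, 2, 1, 4, 5, 0]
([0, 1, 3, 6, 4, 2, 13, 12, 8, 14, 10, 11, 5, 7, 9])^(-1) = (2 5 12 7 13 6 3)(9 14)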